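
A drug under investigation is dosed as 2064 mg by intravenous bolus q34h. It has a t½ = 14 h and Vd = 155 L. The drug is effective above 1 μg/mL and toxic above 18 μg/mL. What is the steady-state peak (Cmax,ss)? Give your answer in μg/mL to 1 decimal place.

16.4 μg/mL

k = ln2/t½ = ln2/14 ≈ 0.049511 h⁻¹; fraction remaining f = e^(−kτ) = e^(−0.049511×34) ≈ 0.1857.
At steady state, accumulation factor R = 1/(1 − e^(−kτ)) ≈ 1.2280.
Single-dose peak C₀ = D/Vd = 2064/155 ≈ 13.316 μg/mL.
Cmax,ss = C₀/(1 − f) ≈ 13.316/0.8143 ≈ 16.353 μg/mL.
Peak 16.4 μg/mL vs MTC 18 μg/mL: below toxic threshold.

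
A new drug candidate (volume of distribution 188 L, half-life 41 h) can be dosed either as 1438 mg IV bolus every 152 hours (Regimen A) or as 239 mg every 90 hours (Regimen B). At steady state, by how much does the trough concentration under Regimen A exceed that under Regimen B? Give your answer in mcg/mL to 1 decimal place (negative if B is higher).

Regimen A: f = (1/2)^(152/41) ≈ 0.0766; Cmin,ss = (1438/188)·f/(1−f) ≈ 0.635 mcg/mL.
Regimen B: f = (1/2)^(90/41) ≈ 0.2184; Cmin,ss = (239/188)·f/(1−f) ≈ 0.355 mcg/mL.
Difference ≈ 0.635 − 0.355 ≈ 0.280 mcg/mL.

0.3 mcg/mL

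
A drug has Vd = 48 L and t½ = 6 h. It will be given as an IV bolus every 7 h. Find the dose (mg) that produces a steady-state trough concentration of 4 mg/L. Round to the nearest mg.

239 mg

τ/t½ = 7/6 ≈ 1.1667, so f = (1/2)^(7/6) ≈ 0.445449.
Cmin,ss = (D/Vd)·f/(1−f), so D = Cmin,ss·Vd·(1−f)/f.
D = 4 × 48 × (1−f)/f ≈ 4 × 48 × 1.24493 ≈ 239.03 mg.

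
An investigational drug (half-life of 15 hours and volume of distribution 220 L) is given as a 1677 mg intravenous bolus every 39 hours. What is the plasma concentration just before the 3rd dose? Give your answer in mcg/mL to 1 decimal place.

f = (1/2)^(τ/t½) = (1/2)^(39/15) ≈ 0.1649.
C₀ = D/Vd = 1677/220 ≈ 7.623 mcg/mL.
Before the 3rd dose, 2 doses have been given. Superposition: Cmin = C₀·(f + f²).
≈ 7.623 × (0.1649 + 0.0272) ≈ 7.623 × 0.1921 ≈ 1.464 mcg/mL.

1.5 mcg/mL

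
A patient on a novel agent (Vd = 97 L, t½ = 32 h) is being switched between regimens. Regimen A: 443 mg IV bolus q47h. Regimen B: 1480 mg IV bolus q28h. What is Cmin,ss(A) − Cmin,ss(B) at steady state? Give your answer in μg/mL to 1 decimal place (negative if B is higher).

-15.7 μg/mL

Regimen A: f = (1/2)^(47/32) ≈ 0.3613; Cmin,ss = (443/97)·f/(1−f) ≈ 2.583 μg/mL.
Regimen B: f = (1/2)^(28/32) ≈ 0.5453; Cmin,ss = (1480/97)·f/(1−f) ≈ 18.298 μg/mL.
Difference ≈ 2.583 − 18.298 ≈ -15.715 μg/mL.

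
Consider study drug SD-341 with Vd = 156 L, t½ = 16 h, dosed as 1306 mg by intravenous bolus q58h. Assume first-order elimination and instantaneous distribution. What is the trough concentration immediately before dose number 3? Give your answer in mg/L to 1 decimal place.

f = (1/2)^(τ/t½) = (1/2)^(58/16) ≈ 0.0811.
C₀ = D/Vd = 1306/156 ≈ 8.372 mg/L.
Before the 3rd dose, 2 doses have been given. Superposition: Cmin = C₀·(f + f²).
≈ 8.372 × (0.0811 + 0.0066) ≈ 8.372 × 0.0877 ≈ 0.734 mg/L.

0.7 mg/L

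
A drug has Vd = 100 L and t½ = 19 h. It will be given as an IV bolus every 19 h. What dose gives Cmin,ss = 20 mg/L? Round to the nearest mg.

τ/t½ = 19/19 ≈ 1, so f = (1/2)^(19/19) ≈ 0.500000.
Cmin,ss = (D/Vd)·f/(1−f), so D = Cmin,ss·Vd·(1−f)/f.
D = 20 × 100 × (1−f)/f ≈ 20 × 100 × 1.00000 ≈ 2000.00 mg.

2000 mg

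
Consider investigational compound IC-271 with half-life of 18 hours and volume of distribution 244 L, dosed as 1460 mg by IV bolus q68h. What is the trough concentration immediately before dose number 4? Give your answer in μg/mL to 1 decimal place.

f = (1/2)^(τ/t½) = (1/2)^(68/18) ≈ 0.0729.
C₀ = D/Vd = 1460/244 ≈ 5.984 μg/mL.
Before the 4th dose, 3 doses have been given. Superposition: Cmin = C₀·(f + f² + … + f^3).
≈ 5.984 × (0.0729 + 0.0053 + 0.0004) ≈ 5.984 × 0.0786 ≈ 0.470 μg/mL.

0.5 μg/mL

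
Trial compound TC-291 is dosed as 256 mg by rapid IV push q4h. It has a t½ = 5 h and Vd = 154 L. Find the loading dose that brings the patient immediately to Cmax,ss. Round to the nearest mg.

f = (1/2)^(4/5) ≈ 0.574349; accumulation ratio R = 1/(1−f) ≈ 2.34934.
Loading dose to hit Cmax,ss on first dose: D_load = D_maint·R ≈ 256 × 2.34934 ≈ 601.43 mg.

601 mg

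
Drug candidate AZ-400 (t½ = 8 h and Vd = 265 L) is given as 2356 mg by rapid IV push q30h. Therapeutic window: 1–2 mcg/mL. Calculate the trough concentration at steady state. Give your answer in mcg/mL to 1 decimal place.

Over one 30-h interval, 30/8 ≈ 3.75 half-lives elapse, leaving f ≈ 0.0743 of each dose.
At steady state, accumulation factor R = 1/(1 − e^(−kτ)) ≈ 1.0803.
Single-dose peak C₀ = D/Vd = 2356/265 ≈ 8.891 mcg/mL.
Cmax,ss = C₀/(1 − f) ≈ 8.891/0.9257 ≈ 9.605 mcg/mL.
Steady-state trough Cmin,ss = Cmax,ss·f ≈ 9.605 × 0.0743 ≈ 0.714 mcg/mL.
Trough 0.7 mcg/mL vs MEC 1 mcg/mL: subtherapeutic.

0.7 mcg/mL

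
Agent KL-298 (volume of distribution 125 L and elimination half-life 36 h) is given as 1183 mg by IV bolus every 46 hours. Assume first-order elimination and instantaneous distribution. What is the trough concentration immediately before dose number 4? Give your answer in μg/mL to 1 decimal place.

f = (1/2)^(τ/t½) = (1/2)^(46/36) ≈ 0.4124.
C₀ = D/Vd = 1183/125 ≈ 9.464 μg/mL.
Before the 4th dose, 3 doses have been given. Superposition: Cmin = C₀·(f + f² + … + f^3).
≈ 9.464 × (0.4124 + 0.1701 + 0.0701) ≈ 9.464 × 0.6526 ≈ 6.176 μg/mL.

6.2 μg/mL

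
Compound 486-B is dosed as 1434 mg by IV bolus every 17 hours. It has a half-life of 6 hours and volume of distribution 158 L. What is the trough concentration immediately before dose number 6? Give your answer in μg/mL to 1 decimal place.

1.5 μg/mL

f = (1/2)^(τ/t½) = (1/2)^(17/6) ≈ 0.1403.
C₀ = D/Vd = 1434/158 ≈ 9.076 μg/mL.
Before the 6th dose, 5 doses have been given. Superposition: Cmin = C₀·(f + f² + … + f^5).
≈ 9.076 × (0.1403 + 0.0197 + 0.0028 + 0.0004 + 0.0001) ≈ 9.076 × 0.1633 ≈ 1.482 μg/mL.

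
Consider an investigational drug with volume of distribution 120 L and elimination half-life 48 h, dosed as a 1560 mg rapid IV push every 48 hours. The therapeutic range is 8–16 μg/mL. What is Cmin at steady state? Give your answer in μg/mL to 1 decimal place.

The dosing interval is 1 half-life, so f = 2^(−1) = 0.5.
At steady state, R = 1/(1 − 0.5) = 2/1.
Single-dose peak C₀ = D/Vd = 1560/120 = 13 μg/mL.
Steady-state peak Cmax,ss = C₀·R = 13 × 2/1 ≈ 26.000 μg/mL.
Steady-state trough Cmin,ss = Cmax,ss·f ≈ 26.000 × 0.5 ≈ 13.000 μg/mL.
Trough 13.0 μg/mL vs MEC 8 μg/mL: adequate.

13.0 μg/mL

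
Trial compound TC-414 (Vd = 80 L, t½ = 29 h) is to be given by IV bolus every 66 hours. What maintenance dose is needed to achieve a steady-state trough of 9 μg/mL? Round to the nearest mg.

2767 mg

τ/t½ = 66/29 ≈ 2.2759, so f = (1/2)^(66/29) ≈ 0.206489.
Cmin,ss = (D/Vd)·f/(1−f), so D = Cmin,ss·Vd·(1−f)/f.
D = 9 × 80 × (1−f)/f ≈ 9 × 80 × 3.84287 ≈ 2766.87 mg.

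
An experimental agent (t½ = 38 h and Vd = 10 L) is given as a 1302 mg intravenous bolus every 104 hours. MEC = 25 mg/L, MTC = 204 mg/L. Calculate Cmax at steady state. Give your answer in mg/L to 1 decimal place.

k = ln2/t½ = ln2/38 ≈ 0.018241 h⁻¹; fraction remaining f = e^(−kτ) = e^(−0.018241×104) ≈ 0.1500.
Accumulation ratio R = 1/(1 − f) ≈ 1/0.8500 ≈ 1.1765.
Each bolus raises the concentration by D/Vd = 1302/10 ≈ 130.200 mg/L.
Steady-state peak Cmax,ss = C₀·R ≈ 130.200 × 1.1765 ≈ 153.180 mg/L.
Peak 153.2 mg/L vs MTC 204 mg/L: below toxic threshold.

153.2 mg/L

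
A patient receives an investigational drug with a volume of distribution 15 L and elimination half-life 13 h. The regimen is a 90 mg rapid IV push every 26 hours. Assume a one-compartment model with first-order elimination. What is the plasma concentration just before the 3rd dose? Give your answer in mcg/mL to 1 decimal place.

1.9 mcg/mL

f = (1/2)^(τ/t½) = (1/2)^(26/13) ≈ 0.2500.
C₀ = D/Vd = 90/15 ≈ 6.000 mcg/mL.
Before the 3rd dose, 2 doses have been given. Superposition: Cmin = C₀·(f + f²).
≈ 6.000 × (0.2500 + 0.0625) ≈ 6.000 × 0.3125 ≈ 1.875 mcg/mL.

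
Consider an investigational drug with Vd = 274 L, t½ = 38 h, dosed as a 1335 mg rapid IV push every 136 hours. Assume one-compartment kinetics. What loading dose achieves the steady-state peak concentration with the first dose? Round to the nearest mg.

1457 mg

f = (1/2)^(136/38) ≈ 0.083682; accumulation ratio R = 1/(1−f) ≈ 1.09132.
Loading dose to hit Cmax,ss on first dose: D_load = D_maint·R ≈ 1335 × 1.09132 ≈ 1456.91 mg.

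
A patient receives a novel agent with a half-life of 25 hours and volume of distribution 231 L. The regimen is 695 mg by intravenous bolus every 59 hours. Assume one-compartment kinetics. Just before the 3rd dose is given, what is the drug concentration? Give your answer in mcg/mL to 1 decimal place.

f = (1/2)^(τ/t½) = (1/2)^(59/25) ≈ 0.1948.
C₀ = D/Vd = 695/231 ≈ 3.009 mcg/mL.
Before the 3rd dose, 2 doses have been given. Superposition: Cmin = C₀·(f + f²).
≈ 3.009 × (0.1948 + 0.0379) ≈ 3.009 × 0.2327 ≈ 0.700 mcg/mL.

0.7 mcg/mL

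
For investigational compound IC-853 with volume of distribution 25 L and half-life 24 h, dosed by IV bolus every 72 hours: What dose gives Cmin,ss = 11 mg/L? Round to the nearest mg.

1925 mg

τ/t½ = 72/24 ≈ 3, so f = (1/2)^(72/24) ≈ 0.125000.
Cmin,ss = (D/Vd)·f/(1−f), so D = Cmin,ss·Vd·(1−f)/f.
D = 11 × 25 × (1−f)/f ≈ 11 × 25 × 7.00000 ≈ 1925.00 mg.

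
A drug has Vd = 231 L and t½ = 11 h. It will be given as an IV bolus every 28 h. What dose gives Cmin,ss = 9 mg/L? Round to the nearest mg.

10058 mg

τ/t½ = 28/11 ≈ 2.5455, so f = (1/2)^(28/11) ≈ 0.171294.
Cmin,ss = (D/Vd)·f/(1−f), so D = Cmin,ss·Vd·(1−f)/f.
D = 9 × 231 × (1−f)/f ≈ 9 × 231 × 4.83792 ≈ 10058.04 mg.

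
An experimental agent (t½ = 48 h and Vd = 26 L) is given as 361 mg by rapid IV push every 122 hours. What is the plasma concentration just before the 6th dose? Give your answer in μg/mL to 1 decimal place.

2.9 μg/mL

f = (1/2)^(τ/t½) = (1/2)^(122/48) ≈ 0.1717.
C₀ = D/Vd = 361/26 ≈ 13.885 μg/mL.
Before the 6th dose, 5 doses have been given. Superposition: Cmin = C₀·(f + f² + … + f^5).
≈ 13.885 × (0.1717 + 0.0295 + 0.0051 + 0.0009 + 0.0001) ≈ 13.885 × 0.2073 ≈ 2.878 μg/mL.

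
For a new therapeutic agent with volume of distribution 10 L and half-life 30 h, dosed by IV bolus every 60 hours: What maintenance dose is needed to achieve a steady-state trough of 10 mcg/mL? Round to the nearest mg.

300 mg

τ/t½ = 60/30 ≈ 2, so f = (1/2)^(60/30) ≈ 0.250000.
Cmin,ss = (D/Vd)·f/(1−f), so D = Cmin,ss·Vd·(1−f)/f.
D = 10 × 10 × (1−f)/f ≈ 10 × 10 × 3.00000 ≈ 300.00 mg.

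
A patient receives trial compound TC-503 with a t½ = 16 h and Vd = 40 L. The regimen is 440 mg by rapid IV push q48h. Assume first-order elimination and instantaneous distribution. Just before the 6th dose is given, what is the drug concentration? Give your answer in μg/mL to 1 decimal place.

f = (1/2)^(τ/t½) = (1/2)^(48/16) ≈ 0.1250.
C₀ = D/Vd = 440/40 ≈ 11.000 μg/mL.
Before the 6th dose, 5 doses have been given. Superposition: Cmin = C₀·(f + f² + … + f^5).
≈ 11.000 × (0.1250 + 0.0156 + 0.0020 + 0.0002 + 0.0000) ≈ 11.000 × 0.1428 ≈ 1.571 μg/mL.

1.6 μg/mL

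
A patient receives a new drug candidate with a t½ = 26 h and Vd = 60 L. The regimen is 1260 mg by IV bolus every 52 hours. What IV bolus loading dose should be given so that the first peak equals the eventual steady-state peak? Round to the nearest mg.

f = (1/2)^(52/26) ≈ 0.250000; accumulation ratio R = 1/(1−f) ≈ 1.33333.
Loading dose to hit Cmax,ss on first dose: D_load = D_maint·R ≈ 1260 × 1.33333 ≈ 1680.00 mg.

1680 mg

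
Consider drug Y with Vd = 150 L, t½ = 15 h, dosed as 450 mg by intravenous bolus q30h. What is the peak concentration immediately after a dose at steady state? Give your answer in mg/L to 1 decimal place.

4.0 mg/L

τ = 30 h = 2 half-lives, so f = (1/2)^2 = 0.25.
At steady state, R = 1/(1 − 0.25) = 4/3.
Single-dose peak C₀ = D/Vd = 450/150 = 3 mg/L.
Steady-state peak Cmax,ss = C₀·R = 3 × 4/3 ≈ 4.000 mg/L.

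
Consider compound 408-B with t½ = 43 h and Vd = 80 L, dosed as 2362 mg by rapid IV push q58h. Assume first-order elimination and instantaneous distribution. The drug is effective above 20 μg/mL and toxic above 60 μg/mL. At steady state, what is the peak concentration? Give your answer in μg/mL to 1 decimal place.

48.6 μg/mL

k = ln2/t½ = ln2/43 ≈ 0.016120 h⁻¹; fraction remaining f = e^(−kτ) = e^(−0.016120×58) ≈ 0.3926.
At steady state, accumulation factor R = 1/(1 − e^(−kτ)) ≈ 1.6464.
Single-dose peak C₀ = D/Vd = 2362/80 ≈ 29.525 μg/mL.
Steady-state peak Cmax,ss = C₀·R ≈ 29.525 × 1.6464 ≈ 48.610 μg/mL.
Peak 48.6 μg/mL vs MTC 60 μg/mL: below toxic threshold.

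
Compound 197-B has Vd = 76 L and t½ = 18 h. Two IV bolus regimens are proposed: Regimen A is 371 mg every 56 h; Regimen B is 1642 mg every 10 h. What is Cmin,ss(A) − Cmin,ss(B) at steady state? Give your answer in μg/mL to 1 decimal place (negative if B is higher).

Regimen A: f = (1/2)^(56/18) ≈ 0.1157; Cmin,ss = (371/76)·f/(1−f) ≈ 0.639 μg/mL.
Regimen B: f = (1/2)^(10/18) ≈ 0.6804; Cmin,ss = (1642/76)·f/(1−f) ≈ 45.996 μg/mL.
Difference ≈ 0.639 − 45.996 ≈ -45.357 μg/mL.

-45.4 μg/mL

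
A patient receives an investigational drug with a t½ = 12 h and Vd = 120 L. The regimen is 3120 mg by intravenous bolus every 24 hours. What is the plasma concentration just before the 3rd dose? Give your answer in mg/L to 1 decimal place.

f = (1/2)^(τ/t½) = (1/2)^(24/12) ≈ 0.2500.
C₀ = D/Vd = 3120/120 ≈ 26.000 mg/L.
Before the 3rd dose, 2 doses have been given. Superposition: Cmin = C₀·(f + f²).
≈ 26.000 × (0.2500 + 0.0625) ≈ 26.000 × 0.3125 ≈ 8.125 mg/L.

8.1 mg/L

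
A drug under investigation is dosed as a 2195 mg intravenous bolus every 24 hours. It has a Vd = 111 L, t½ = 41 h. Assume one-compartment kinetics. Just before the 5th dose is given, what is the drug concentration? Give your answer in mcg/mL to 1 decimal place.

31.7 mcg/mL

f = (1/2)^(τ/t½) = (1/2)^(24/41) ≈ 0.6665.
C₀ = D/Vd = 2195/111 ≈ 19.775 mcg/mL.
Before the 5th dose, 4 doses have been given. Superposition: Cmin = C₀·(f + f² + … + f^4).
≈ 19.775 × (0.6665 + 0.4442 + 0.2961 + 0.1973) ≈ 19.775 × 1.6041 ≈ 31.721 mcg/mL.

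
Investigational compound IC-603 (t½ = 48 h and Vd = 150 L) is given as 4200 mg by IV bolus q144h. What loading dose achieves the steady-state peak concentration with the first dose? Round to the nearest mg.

f = (1/2)^(144/48) ≈ 0.125000; accumulation ratio R = 1/(1−f) ≈ 1.14286.
Loading dose to hit Cmax,ss on first dose: D_load = D_maint·R ≈ 4200 × 1.14286 ≈ 4800.01 mg.

4800 mg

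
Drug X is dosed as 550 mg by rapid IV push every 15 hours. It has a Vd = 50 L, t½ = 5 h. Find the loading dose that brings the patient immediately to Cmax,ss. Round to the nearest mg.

629 mg

f = (1/2)^(15/5) ≈ 0.125000; accumulation ratio R = 1/(1−f) ≈ 1.14286.
Loading dose to hit Cmax,ss on first dose: D_load = D_maint·R ≈ 550 × 1.14286 ≈ 628.57 mg.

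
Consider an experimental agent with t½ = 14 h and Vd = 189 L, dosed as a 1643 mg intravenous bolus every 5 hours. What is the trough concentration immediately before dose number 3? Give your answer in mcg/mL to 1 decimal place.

f = (1/2)^(τ/t½) = (1/2)^(5/14) ≈ 0.7807.
C₀ = D/Vd = 1643/189 ≈ 8.693 mcg/mL.
Before the 3rd dose, 2 doses have been given. Superposition: Cmin = C₀·(f + f²).
≈ 8.693 × (0.7807 + 0.6095) ≈ 8.693 × 1.3902 ≈ 12.085 mcg/mL.

12.1 mcg/mL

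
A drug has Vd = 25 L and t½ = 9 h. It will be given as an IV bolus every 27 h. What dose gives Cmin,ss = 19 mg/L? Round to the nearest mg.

3325 mg

τ/t½ = 27/9 ≈ 3, so f = (1/2)^(27/9) ≈ 0.125000.
Cmin,ss = (D/Vd)·f/(1−f), so D = Cmin,ss·Vd·(1−f)/f.
D = 19 × 25 × (1−f)/f ≈ 19 × 25 × 7.00000 ≈ 3325.00 mg.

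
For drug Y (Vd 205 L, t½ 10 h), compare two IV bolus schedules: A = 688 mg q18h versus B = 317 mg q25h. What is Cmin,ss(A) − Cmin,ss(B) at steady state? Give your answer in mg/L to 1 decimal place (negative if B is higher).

1.0 mg/L

Regimen A: f = (1/2)^(18/10) ≈ 0.2872; Cmin,ss = (688/205)·f/(1−f) ≈ 1.352 mg/L.
Regimen B: f = (1/2)^(25/10) ≈ 0.1768; Cmin,ss = (317/205)·f/(1−f) ≈ 0.332 mg/L.
Difference ≈ 1.352 − 0.332 ≈ 1.020 mg/L.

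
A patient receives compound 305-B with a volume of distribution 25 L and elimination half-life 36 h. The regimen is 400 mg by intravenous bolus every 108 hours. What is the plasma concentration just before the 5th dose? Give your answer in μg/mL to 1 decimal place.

f = (1/2)^(τ/t½) = (1/2)^(108/36) ≈ 0.1250.
C₀ = D/Vd = 400/25 ≈ 16.000 μg/mL.
Before the 5th dose, 4 doses have been given. Superposition: Cmin = C₀·(f + f² + … + f^4).
≈ 16.000 × (0.1250 + 0.0156 + 0.0020 + 0.0002) ≈ 16.000 × 0.1428 ≈ 2.285 μg/mL.

2.3 μg/mL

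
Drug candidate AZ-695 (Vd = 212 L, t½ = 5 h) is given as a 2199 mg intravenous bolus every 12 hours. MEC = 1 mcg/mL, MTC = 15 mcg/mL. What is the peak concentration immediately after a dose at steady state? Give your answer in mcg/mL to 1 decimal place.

Over one 12-h interval, 12/5 ≈ 2.4 half-lives elapse, leaving f ≈ 0.1895 of each dose.
At steady state, accumulation factor R = 1/(1 − e^(−kτ)) ≈ 1.2338.
Single-dose peak C₀ = D/Vd = 2199/212 ≈ 10.373 mcg/mL.
Steady-state peak Cmax,ss = C₀·R ≈ 10.373 × 1.2338 ≈ 12.798 mcg/mL.
Peak 12.8 mcg/mL vs MTC 15 mcg/mL: below toxic threshold.

12.8 mcg/mL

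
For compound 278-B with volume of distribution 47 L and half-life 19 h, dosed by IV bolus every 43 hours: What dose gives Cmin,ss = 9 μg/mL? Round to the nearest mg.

1608 mg

τ/t½ = 43/19 ≈ 2.2632, so f = (1/2)^(43/19) ≈ 0.208316.
Cmin,ss = (D/Vd)·f/(1−f), so D = Cmin,ss·Vd·(1−f)/f.
D = 9 × 47 × (1−f)/f ≈ 9 × 47 × 3.80040 ≈ 1607.57 mg.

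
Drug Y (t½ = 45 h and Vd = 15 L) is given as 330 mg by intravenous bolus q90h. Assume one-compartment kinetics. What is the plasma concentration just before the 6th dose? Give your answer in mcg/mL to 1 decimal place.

7.3 mcg/mL

f = (1/2)^(τ/t½) = (1/2)^(90/45) ≈ 0.2500.
C₀ = D/Vd = 330/15 ≈ 22.000 mcg/mL.
Before the 6th dose, 5 doses have been given. Superposition: Cmin = C₀·(f + f² + … + f^5).
≈ 22.000 × (0.2500 + 0.0625 + 0.0156 + 0.0039 + 0.0010) ≈ 22.000 × 0.3330 ≈ 7.326 mcg/mL.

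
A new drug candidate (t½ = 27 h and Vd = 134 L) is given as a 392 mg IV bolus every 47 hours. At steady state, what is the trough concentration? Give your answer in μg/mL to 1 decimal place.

Over one 47-h interval, 47/27 ≈ 1.7407 half-lives elapse, leaving f ≈ 0.2992 of each dose.
Each bolus raises the concentration by D/Vd = 392/134 ≈ 2.925 μg/mL.
Steady-state trough Cmin,ss = C₀·f/(1−f) ≈ 2.925 × 0.2992/0.7008 ≈ 1.249 μg/mL.

1.2 μg/mL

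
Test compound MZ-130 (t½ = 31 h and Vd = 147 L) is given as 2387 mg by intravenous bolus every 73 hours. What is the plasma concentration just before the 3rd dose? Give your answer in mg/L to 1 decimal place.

f = (1/2)^(τ/t½) = (1/2)^(73/31) ≈ 0.1955.
C₀ = D/Vd = 2387/147 ≈ 16.238 mg/L.
Before the 3rd dose, 2 doses have been given. Superposition: Cmin = C₀·(f + f²).
≈ 16.238 × (0.1955 + 0.0382) ≈ 16.238 × 0.2337 ≈ 3.795 mg/L.

3.8 mg/L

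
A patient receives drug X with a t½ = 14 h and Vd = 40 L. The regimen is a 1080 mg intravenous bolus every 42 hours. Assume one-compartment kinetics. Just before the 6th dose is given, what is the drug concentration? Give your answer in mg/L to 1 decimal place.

f = (1/2)^(τ/t½) = (1/2)^(42/14) ≈ 0.1250.
C₀ = D/Vd = 1080/40 ≈ 27.000 mg/L.
Before the 6th dose, 5 doses have been given. Superposition: Cmin = C₀·(f + f² + … + f^5).
≈ 27.000 × (0.1250 + 0.0156 + 0.0020 + 0.0002 + 0.0000) ≈ 27.000 × 0.1428 ≈ 3.856 mg/L.

3.9 mg/L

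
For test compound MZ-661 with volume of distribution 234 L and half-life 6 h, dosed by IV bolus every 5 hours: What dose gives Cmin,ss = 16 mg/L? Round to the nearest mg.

τ/t½ = 5/6 ≈ 0.83333, so f = (1/2)^(5/6) ≈ 0.561231.
Cmin,ss = (D/Vd)·f/(1−f), so D = Cmin,ss·Vd·(1−f)/f.
D = 16 × 234 × (1−f)/f ≈ 16 × 234 × 0.78180 ≈ 2927.06 mg.

2927 mg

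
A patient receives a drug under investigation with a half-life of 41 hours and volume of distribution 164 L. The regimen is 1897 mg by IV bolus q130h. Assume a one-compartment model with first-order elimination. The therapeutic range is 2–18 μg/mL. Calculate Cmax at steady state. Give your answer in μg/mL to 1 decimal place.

k = ln2/t½ = ln2/41 ≈ 0.016906 h⁻¹; fraction remaining f = e^(−kτ) = e^(−0.016906×130) ≈ 0.1110.
At steady state, accumulation factor R = 1/(1 − e^(−kτ)) ≈ 1.1249.
Single-dose peak C₀ = D/Vd = 1897/164 ≈ 11.567 μg/mL.
Cmax,ss = C₀/(1 − f) ≈ 11.567/0.8890 ≈ 13.011 μg/mL.
Peak 13.0 μg/mL vs MTC 18 μg/mL: below toxic threshold.

13.0 μg/mL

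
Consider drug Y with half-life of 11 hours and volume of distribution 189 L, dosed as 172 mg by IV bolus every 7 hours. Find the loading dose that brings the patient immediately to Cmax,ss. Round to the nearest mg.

f = (1/2)^(7/11) ≈ 0.643332; accumulation ratio R = 1/(1−f) ≈ 2.80373.
Loading dose to hit Cmax,ss on first dose: D_load = D_maint·R ≈ 172 × 2.80373 ≈ 482.24 mg.

482 mg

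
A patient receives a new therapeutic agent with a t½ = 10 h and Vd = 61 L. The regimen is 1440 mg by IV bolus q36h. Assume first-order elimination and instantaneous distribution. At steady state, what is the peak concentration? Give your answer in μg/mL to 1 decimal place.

25.7 μg/mL

τ/t½ = 36/10 ≈ 3.6, so fraction remaining f = (1/2)^(36/10) ≈ 0.0825.
At steady state, accumulation factor R = 1/(1 − e^(−kτ)) ≈ 1.0899.
Each bolus raises the concentration by D/Vd = 1440/61 ≈ 23.607 μg/mL.
Steady-state peak Cmax,ss = C₀·R ≈ 23.607 × 1.0899 ≈ 25.729 μg/mL.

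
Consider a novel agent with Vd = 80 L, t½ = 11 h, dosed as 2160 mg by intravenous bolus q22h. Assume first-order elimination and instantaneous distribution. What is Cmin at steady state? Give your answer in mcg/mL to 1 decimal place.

The dosing interval is 2 half-lives, so f = 2^(−2) = 0.25.
Accumulation ratio R = 1/(1 − f) = 1/0.75 = 4/3.
Single-dose peak C₀ = D/Vd = 2160/80 = 27 mcg/mL.
Steady-state peak Cmax,ss = C₀·R = 27 × 4/3 ≈ 36.000 mcg/mL.
Steady-state trough Cmin,ss = Cmax,ss·f ≈ 36.000 × 0.25 ≈ 9.000 mcg/mL.

9.0 mcg/mL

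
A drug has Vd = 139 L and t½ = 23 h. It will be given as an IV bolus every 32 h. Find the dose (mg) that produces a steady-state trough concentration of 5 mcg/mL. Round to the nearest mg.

1128 mg

τ/t½ = 32/23 ≈ 1.3913, so f = (1/2)^(32/23) ≈ 0.381220.
Cmin,ss = (D/Vd)·f/(1−f), so D = Cmin,ss·Vd·(1−f)/f.
D = 5 × 139 × (1−f)/f ≈ 5 × 139 × 1.62316 ≈ 1128.10 mg.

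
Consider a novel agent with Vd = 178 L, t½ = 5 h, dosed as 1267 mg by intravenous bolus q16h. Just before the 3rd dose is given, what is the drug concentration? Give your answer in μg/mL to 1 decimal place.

f = (1/2)^(τ/t½) = (1/2)^(16/5) ≈ 0.1088.
C₀ = D/Vd = 1267/178 ≈ 7.118 μg/mL.
Before the 3rd dose, 2 doses have been given. Superposition: Cmin = C₀·(f + f²).
≈ 7.118 × (0.1088 + 0.0118) ≈ 7.118 × 0.1206 ≈ 0.858 μg/mL.

0.9 μg/mL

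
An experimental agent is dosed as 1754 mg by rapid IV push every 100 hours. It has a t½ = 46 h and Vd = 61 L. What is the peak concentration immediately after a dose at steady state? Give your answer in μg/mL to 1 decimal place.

τ/t½ = 100/46 ≈ 2.1739, so fraction remaining f = (1/2)^(100/46) ≈ 0.2216.
At steady state, accumulation factor R = 1/(1 − e^(−kτ)) ≈ 1.2847.
Each bolus raises the concentration by D/Vd = 1754/61 ≈ 28.754 μg/mL.
Steady-state peak Cmax,ss = C₀·R ≈ 28.754 × 1.2847 ≈ 36.940 μg/mL.

36.9 μg/mL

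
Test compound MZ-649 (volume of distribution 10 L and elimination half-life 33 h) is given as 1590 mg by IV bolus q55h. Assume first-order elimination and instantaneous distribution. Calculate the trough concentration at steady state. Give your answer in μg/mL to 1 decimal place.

τ/t½ = 55/33 ≈ 1.6667, so fraction remaining f = (1/2)^(55/33) ≈ 0.3150.
Single-dose peak C₀ = D/Vd = 1590/10 ≈ 159.000 μg/mL.
Steady-state trough Cmin,ss = C₀·f/(1−f) ≈ 159.000 × 0.3150/0.6850 ≈ 73.117 μg/mL.

73.1 μg/mL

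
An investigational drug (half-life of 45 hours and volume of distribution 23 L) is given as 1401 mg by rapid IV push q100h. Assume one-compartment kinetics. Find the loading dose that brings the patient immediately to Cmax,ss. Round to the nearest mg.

1783 mg

f = (1/2)^(100/45) ≈ 0.214311; accumulation ratio R = 1/(1−f) ≈ 1.27277.
Loading dose to hit Cmax,ss on first dose: D_load = D_maint·R ≈ 1401 × 1.27277 ≈ 1783.15 mg.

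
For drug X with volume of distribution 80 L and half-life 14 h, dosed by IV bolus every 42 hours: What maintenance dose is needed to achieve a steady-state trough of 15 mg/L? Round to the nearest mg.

8400 mg

τ/t½ = 42/14 ≈ 3, so f = (1/2)^(42/14) ≈ 0.125000.
Cmin,ss = (D/Vd)·f/(1−f), so D = Cmin,ss·Vd·(1−f)/f.
D = 15 × 80 × (1−f)/f ≈ 15 × 80 × 7.00000 ≈ 8400.00 mg.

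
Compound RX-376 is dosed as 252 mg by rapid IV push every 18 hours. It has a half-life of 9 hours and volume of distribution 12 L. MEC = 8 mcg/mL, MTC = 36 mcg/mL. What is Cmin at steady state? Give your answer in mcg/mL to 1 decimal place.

7.0 mcg/mL

The dosing interval is 2 half-lives, so f = 2^(−2) = 0.25.
Accumulation ratio R = 1/(1 − f) = 1/0.75 = 4/3.
Single-dose peak C₀ = D/Vd = 252/12 = 21 mcg/mL.
Steady-state peak Cmax,ss = C₀·R = 21 × 4/3 ≈ 28.000 mcg/mL.
Steady-state trough Cmin,ss = Cmax,ss·f ≈ 28.000 × 0.25 ≈ 7.000 mcg/mL.
Trough 7.0 mcg/mL vs MEC 8 mcg/mL: subtherapeutic.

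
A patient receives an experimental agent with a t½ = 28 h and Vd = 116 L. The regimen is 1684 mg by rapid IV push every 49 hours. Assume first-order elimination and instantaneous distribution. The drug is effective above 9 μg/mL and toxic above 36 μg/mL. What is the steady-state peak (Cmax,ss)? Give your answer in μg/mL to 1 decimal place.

k = ln2/t½ = ln2/28 ≈ 0.024755 h⁻¹; fraction remaining f = e^(−kτ) = e^(−0.024755×49) ≈ 0.2973.
Accumulation ratio R = 1/(1 − f) ≈ 1/0.7027 ≈ 1.4231.
Single-dose peak C₀ = D/Vd = 1684/116 ≈ 14.517 μg/mL.
Steady-state peak Cmax,ss = C₀·R ≈ 14.517 × 1.4231 ≈ 20.659 μg/mL.
Peak 20.7 μg/mL vs MTC 36 μg/mL: below toxic threshold.

20.7 μg/mL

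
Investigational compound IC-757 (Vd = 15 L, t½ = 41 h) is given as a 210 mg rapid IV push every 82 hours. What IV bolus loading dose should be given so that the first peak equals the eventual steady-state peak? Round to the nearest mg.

f = (1/2)^(82/41) ≈ 0.250000; accumulation ratio R = 1/(1−f) ≈ 1.33333.
Loading dose to hit Cmax,ss on first dose: D_load = D_maint·R ≈ 210 × 1.33333 ≈ 280.00 mg.

280 mg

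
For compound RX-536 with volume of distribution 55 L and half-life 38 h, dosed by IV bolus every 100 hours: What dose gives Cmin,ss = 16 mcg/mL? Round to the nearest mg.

4573 mg

τ/t½ = 100/38 ≈ 2.6316, so f = (1/2)^(100/38) ≈ 0.161367.
Cmin,ss = (D/Vd)·f/(1−f), so D = Cmin,ss·Vd·(1−f)/f.
D = 16 × 55 × (1−f)/f ≈ 16 × 55 × 5.19705 ≈ 4573.40 mg.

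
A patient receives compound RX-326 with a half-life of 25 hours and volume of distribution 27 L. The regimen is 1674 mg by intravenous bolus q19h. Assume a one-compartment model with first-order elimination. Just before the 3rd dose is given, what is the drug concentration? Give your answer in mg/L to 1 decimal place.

f = (1/2)^(τ/t½) = (1/2)^(19/25) ≈ 0.5905.
C₀ = D/Vd = 1674/27 ≈ 62.000 mg/L.
Before the 3rd dose, 2 doses have been given. Superposition: Cmin = C₀·(f + f²).
≈ 62.000 × (0.5905 + 0.3487) ≈ 62.000 × 0.9392 ≈ 58.230 mg/L.

58.2 mg/L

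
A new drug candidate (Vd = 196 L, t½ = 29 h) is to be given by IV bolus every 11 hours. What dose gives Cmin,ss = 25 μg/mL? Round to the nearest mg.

1474 mg

τ/t½ = 11/29 ≈ 0.37931, so f = (1/2)^(11/29) ≈ 0.768805.
Cmin,ss = (D/Vd)·f/(1−f), so D = Cmin,ss·Vd·(1−f)/f.
D = 25 × 196 × (1−f)/f ≈ 25 × 196 × 0.30072 ≈ 1473.53 mg.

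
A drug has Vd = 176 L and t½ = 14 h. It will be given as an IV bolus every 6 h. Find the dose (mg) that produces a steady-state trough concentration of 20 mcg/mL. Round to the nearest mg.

τ/t½ = 6/14 ≈ 0.42857, so f = (1/2)^(6/14) ≈ 0.742997.
Cmin,ss = (D/Vd)·f/(1−f), so D = Cmin,ss·Vd·(1−f)/f.
D = 20 × 176 × (1−f)/f ≈ 20 × 176 × 0.34590 ≈ 1217.57 mg.

1218 mg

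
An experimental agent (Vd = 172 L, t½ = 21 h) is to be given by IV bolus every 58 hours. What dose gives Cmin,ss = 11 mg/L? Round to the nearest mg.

τ/t½ = 58/21 ≈ 2.7619, so f = (1/2)^(58/21) ≈ 0.147429.
Cmin,ss = (D/Vd)·f/(1−f), so D = Cmin,ss·Vd·(1−f)/f.
D = 11 × 172 × (1−f)/f ≈ 11 × 172 × 5.78293 ≈ 10941.30 mg.

10941 mg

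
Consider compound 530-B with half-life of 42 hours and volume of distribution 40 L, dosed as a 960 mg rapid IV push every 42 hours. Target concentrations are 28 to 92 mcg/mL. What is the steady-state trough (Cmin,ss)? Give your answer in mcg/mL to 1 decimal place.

The dosing interval is 1 half-life, so f = 2^(−1) = 0.5.
Accumulation ratio R = 1/(1 − f) = 1/0.5 = 2/1.
Single-dose peak C₀ = D/Vd = 960/40 = 24 mcg/mL.
Steady-state peak Cmax,ss = C₀·R = 24 × 2/1 ≈ 48.000 mcg/mL.
Steady-state trough Cmin,ss = Cmax,ss·f ≈ 48.000 × 0.5 ≈ 24.000 mcg/mL.
Trough 24.0 mcg/mL vs MEC 28 mcg/mL: subtherapeutic.

24.0 mcg/mL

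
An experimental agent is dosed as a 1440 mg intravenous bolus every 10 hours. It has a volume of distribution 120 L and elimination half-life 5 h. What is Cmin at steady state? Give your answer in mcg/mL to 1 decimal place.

τ = 10 h = 2 half-lives, so f = (1/2)^2 = 0.25.
At steady state, R = 1/(1 − 0.25) = 4/3.
Single-dose peak C₀ = D/Vd = 1440/120 = 12 mcg/mL.
Steady-state peak Cmax,ss = C₀·R = 12 × 4/3 ≈ 16.000 mcg/mL.
Steady-state trough Cmin,ss = Cmax,ss·f ≈ 16.000 × 0.25 ≈ 4.000 mcg/mL.

4.0 mcg/mL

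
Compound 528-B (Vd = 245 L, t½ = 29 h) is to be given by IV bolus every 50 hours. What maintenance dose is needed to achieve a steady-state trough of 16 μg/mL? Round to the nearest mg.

9031 mg

τ/t½ = 50/29 ≈ 1.7241, so f = (1/2)^(50/29) ≈ 0.302679.
Cmin,ss = (D/Vd)·f/(1−f), so D = Cmin,ss·Vd·(1−f)/f.
D = 16 × 245 × (1−f)/f ≈ 16 × 245 × 2.30383 ≈ 9031.01 mg.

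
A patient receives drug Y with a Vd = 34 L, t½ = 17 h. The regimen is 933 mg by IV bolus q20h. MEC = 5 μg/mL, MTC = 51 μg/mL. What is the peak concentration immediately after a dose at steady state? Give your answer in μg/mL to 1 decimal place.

Over one 20-h interval, 20/17 ≈ 1.1765 half-lives elapse, leaving f ≈ 0.4424 of each dose.
At steady state, accumulation factor R = 1/(1 − e^(−kτ)) ≈ 1.7934.
Single-dose peak C₀ = D/Vd = 933/34 ≈ 27.441 μg/mL.
Cmax,ss = C₀/(1 − f) ≈ 27.441/0.5576 ≈ 49.213 μg/mL.
Peak 49.2 μg/mL vs MTC 51 μg/mL: below toxic threshold.

49.2 μg/mL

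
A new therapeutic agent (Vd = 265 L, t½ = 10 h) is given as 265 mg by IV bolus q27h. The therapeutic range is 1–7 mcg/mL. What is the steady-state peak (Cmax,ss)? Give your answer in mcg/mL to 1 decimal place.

1.2 mcg/mL

k = ln2/t½ = ln2/10 ≈ 0.069315 h⁻¹; fraction remaining f = e^(−kτ) = e^(−0.069315×27) ≈ 0.1539.
At steady state, accumulation factor R = 1/(1 − e^(−kτ)) ≈ 1.1819.
Each bolus raises the concentration by D/Vd = 265/265 ≈ 1.000 mcg/mL.
Cmax,ss = C₀/(1 − f) ≈ 1.000/0.8461 ≈ 1.182 mcg/mL.
Peak 1.2 mcg/mL vs MTC 7 mcg/mL: below toxic threshold.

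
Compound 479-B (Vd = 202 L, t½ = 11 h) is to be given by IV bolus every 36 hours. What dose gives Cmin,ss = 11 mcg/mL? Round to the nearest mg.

19253 mg

τ/t½ = 36/11 ≈ 3.2727, so f = (1/2)^(36/11) ≈ 0.103469.
Cmin,ss = (D/Vd)·f/(1−f), so D = Cmin,ss·Vd·(1−f)/f.
D = 11 × 202 × (1−f)/f ≈ 11 × 202 × 8.66473 ≈ 19253.03 mg.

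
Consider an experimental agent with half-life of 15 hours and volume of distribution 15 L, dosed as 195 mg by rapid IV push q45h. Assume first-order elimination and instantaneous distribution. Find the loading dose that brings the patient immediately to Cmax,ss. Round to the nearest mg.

f = (1/2)^(45/15) ≈ 0.125000; accumulation ratio R = 1/(1−f) ≈ 1.14286.
Loading dose to hit Cmax,ss on first dose: D_load = D_maint·R ≈ 195 × 1.14286 ≈ 222.86 mg.

223 mg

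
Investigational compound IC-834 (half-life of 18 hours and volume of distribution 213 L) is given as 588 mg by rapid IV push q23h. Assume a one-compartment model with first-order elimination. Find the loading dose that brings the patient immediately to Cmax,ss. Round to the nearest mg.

1001 mg

f = (1/2)^(23/18) ≈ 0.412430; accumulation ratio R = 1/(1−f) ≈ 1.70192.
Loading dose to hit Cmax,ss on first dose: D_load = D_maint·R ≈ 588 × 1.70192 ≈ 1000.73 mg.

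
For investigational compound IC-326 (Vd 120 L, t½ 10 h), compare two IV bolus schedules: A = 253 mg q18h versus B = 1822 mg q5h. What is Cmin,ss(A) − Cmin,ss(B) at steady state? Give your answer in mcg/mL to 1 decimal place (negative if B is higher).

Regimen A: f = (1/2)^(18/10) ≈ 0.2872; Cmin,ss = (253/120)·f/(1−f) ≈ 0.849 mcg/mL.
Regimen B: f = (1/2)^(5/10) ≈ 0.7071; Cmin,ss = (1822/120)·f/(1−f) ≈ 36.655 mcg/mL.
Difference ≈ 0.849 − 36.655 ≈ -35.806 mcg/mL.

-35.8 mcg/mL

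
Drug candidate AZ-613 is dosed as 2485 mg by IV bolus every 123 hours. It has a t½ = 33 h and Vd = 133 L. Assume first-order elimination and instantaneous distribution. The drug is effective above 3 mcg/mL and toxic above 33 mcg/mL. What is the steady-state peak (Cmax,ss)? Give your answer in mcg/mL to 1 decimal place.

τ/t½ = 123/33 ≈ 3.7273, so fraction remaining f = (1/2)^(123/33) ≈ 0.0755.
Accumulation ratio R = 1/(1 − f) ≈ 1/0.9245 ≈ 1.0817.
Each bolus raises the concentration by D/Vd = 2485/133 ≈ 18.684 mcg/mL.
Steady-state peak Cmax,ss = C₀·R ≈ 18.684 × 1.0817 ≈ 20.210 mcg/mL.
Peak 20.2 mcg/mL vs MTC 33 mcg/mL: below toxic threshold.

20.2 mcg/mL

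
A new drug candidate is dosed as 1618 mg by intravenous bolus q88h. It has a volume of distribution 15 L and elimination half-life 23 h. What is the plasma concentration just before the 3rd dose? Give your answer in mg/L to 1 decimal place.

8.1 mg/L

f = (1/2)^(τ/t½) = (1/2)^(88/23) ≈ 0.0705.
C₀ = D/Vd = 1618/15 ≈ 107.867 mg/L.
Before the 3rd dose, 2 doses have been given. Superposition: Cmin = C₀·(f + f²).
≈ 107.867 × (0.0705 + 0.0050) ≈ 107.867 × 0.0755 ≈ 8.144 mg/L.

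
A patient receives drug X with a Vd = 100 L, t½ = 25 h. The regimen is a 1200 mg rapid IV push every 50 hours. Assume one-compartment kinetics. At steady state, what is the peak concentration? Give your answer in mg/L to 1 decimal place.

The dosing interval is 2 half-lives, so f = 2^(−2) = 0.25.
At steady state, R = 1/(1 − 0.25) = 4/3.
Single-dose peak C₀ = D/Vd = 1200/100 = 12 mg/L.
Steady-state peak Cmax,ss = C₀·R = 12 × 4/3 ≈ 16.000 mg/L.

16.0 mg/L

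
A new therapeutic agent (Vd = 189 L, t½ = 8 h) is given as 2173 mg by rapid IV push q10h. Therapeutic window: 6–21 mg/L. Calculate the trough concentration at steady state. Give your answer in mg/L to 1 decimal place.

τ/t½ = 10/8 ≈ 1.25, so fraction remaining f = (1/2)^(10/8) ≈ 0.4204.
At steady state, accumulation factor R = 1/(1 − e^(−kτ)) ≈ 1.7253.
Single-dose peak C₀ = D/Vd = 2173/189 ≈ 11.497 mg/L.
Steady-state peak Cmax,ss = C₀·R ≈ 11.497 × 1.7253 ≈ 19.836 mg/L.
One interval later, Cmin,ss = Cmax,ss·e^(−kτ) ≈ 19.836 × 0.4204 ≈ 8.339 mg/L.
Trough 8.3 mg/L vs MEC 6 mg/L: adequate.

8.3 mg/L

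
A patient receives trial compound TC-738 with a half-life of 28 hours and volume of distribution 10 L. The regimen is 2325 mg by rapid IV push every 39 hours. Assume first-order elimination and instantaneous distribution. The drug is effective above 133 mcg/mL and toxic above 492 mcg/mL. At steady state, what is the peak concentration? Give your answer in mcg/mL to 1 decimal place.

375.5 mcg/mL

Over one 39-h interval, 39/28 ≈ 1.3929 half-lives elapse, leaving f ≈ 0.3808 of each dose.
At steady state, accumulation factor R = 1/(1 − e^(−kτ)) ≈ 1.6150.
Each bolus raises the concentration by D/Vd = 2325/10 ≈ 232.500 mcg/mL.
Steady-state peak Cmax,ss = C₀·R ≈ 232.500 × 1.6150 ≈ 375.488 mcg/mL.
Peak 375.5 mcg/mL vs MTC 492 mcg/mL: below toxic threshold.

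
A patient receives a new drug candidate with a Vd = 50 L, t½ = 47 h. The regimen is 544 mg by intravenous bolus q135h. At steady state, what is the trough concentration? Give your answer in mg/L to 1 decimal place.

k = ln2/t½ = ln2/47 ≈ 0.014748 h⁻¹; fraction remaining f = e^(−kτ) = e^(−0.014748×135) ≈ 0.1366.
Each bolus raises the concentration by D/Vd = 544/50 ≈ 10.880 mg/L.
Steady-state trough Cmin,ss = C₀·f/(1−f) ≈ 10.880 × 0.1366/0.8634 ≈ 1.721 mg/L.

1.7 mg/L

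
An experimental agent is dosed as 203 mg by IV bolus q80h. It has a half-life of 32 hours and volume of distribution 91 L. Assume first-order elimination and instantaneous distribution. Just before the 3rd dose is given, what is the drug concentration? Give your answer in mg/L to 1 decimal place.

f = (1/2)^(τ/t½) = (1/2)^(80/32) ≈ 0.1768.
C₀ = D/Vd = 203/91 ≈ 2.231 mg/L.
Before the 3rd dose, 2 doses have been given. Superposition: Cmin = C₀·(f + f²).
≈ 2.231 × (0.1768 + 0.0313) ≈ 2.231 × 0.2081 ≈ 0.464 mg/L.

0.5 mg/L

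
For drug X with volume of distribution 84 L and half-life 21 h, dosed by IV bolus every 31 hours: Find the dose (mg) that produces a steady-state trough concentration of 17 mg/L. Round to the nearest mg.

2545 mg

τ/t½ = 31/21 ≈ 1.4762, so f = (1/2)^(31/21) ≈ 0.359437.
Cmin,ss = (D/Vd)·f/(1−f), so D = Cmin,ss·Vd·(1−f)/f.
D = 17 × 84 × (1−f)/f ≈ 17 × 84 × 1.78213 ≈ 2544.88 mg.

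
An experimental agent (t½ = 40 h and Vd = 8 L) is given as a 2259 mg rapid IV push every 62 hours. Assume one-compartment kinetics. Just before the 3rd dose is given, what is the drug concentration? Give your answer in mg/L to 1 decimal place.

129.4 mg/L

f = (1/2)^(τ/t½) = (1/2)^(62/40) ≈ 0.3415.
C₀ = D/Vd = 2259/8 ≈ 282.375 mg/L.
Before the 3rd dose, 2 doses have been given. Superposition: Cmin = C₀·(f + f²).
≈ 282.375 × (0.3415 + 0.1166) ≈ 282.375 × 0.4581 ≈ 129.356 mg/L.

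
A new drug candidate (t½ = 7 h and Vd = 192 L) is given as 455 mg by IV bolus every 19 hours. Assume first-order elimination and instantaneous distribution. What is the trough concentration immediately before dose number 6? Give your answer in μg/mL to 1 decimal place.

0.4 μg/mL

f = (1/2)^(τ/t½) = (1/2)^(19/7) ≈ 0.1524.
C₀ = D/Vd = 455/192 ≈ 2.370 μg/mL.
Before the 6th dose, 5 doses have been given. Superposition: Cmin = C₀·(f + f² + … + f^5).
≈ 2.370 × (0.1524 + 0.0232 + 0.0035 + 0.0005 + 0.0001) ≈ 2.370 × 0.1797 ≈ 0.426 μg/mL.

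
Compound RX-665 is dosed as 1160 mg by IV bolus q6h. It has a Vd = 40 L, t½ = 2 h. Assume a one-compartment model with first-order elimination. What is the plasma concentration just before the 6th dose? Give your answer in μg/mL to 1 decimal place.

4.1 μg/mL

f = (1/2)^(τ/t½) = (1/2)^(6/2) ≈ 0.1250.
C₀ = D/Vd = 1160/40 ≈ 29.000 μg/mL.
Before the 6th dose, 5 doses have been given. Superposition: Cmin = C₀·(f + f² + … + f^5).
≈ 29.000 × (0.1250 + 0.0156 + 0.0020 + 0.0002 + 0.0000) ≈ 29.000 × 0.1428 ≈ 4.141 μg/mL.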